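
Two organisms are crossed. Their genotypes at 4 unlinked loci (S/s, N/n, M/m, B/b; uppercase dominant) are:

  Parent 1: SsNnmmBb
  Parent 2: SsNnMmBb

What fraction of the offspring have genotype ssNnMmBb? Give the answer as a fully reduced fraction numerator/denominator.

SsNnmmBb gametes: SNmB×2, SNmb×2, SnmB×2, Snmb×2, sNmB×2, sNmb×2, snmB×2, snmb×2
SsNnMmBb gametes: SNMB×1, SNMb×1, SNmB×1, SNmb×1, SnMB×1, SnMb×1, SnmB×1, Snmb×1, sNMB×1, sNMb×1, sNmB×1, sNmb×1, snMB×1, snMb×1, snmB×1, snmb×1
SsNnmmBb×SsNnMmBb grid (16·16=256): SSNNMmBB=2 SSNNMmBb=4 SSNNMmbb=2 SSNNmmBB=2 SSNNmmBb=4 SSNNmmbb=2 SSNnMmBB=4 SSNnMmBb=8 SSNnMmbb=4 SSNnmmBB=4 SSNnmmBb=8 SSNnmmbb=4 SSnnMmBB=2 SSnnMmBb=4 SSnnMmbb=2 SSnnmmBB=2 SSnnmmBb=4 SSnnmmbb=2 SsNNMmBB=4 SsNNMmBb=8 SsNNMmbb=4 SsNNmmBB=4 SsNNmmBb=8 SsNNmmbb=4 SsNnMmBB=8 SsNnMmBb=16 SsNnMmbb=8 SsNnmmBB=8 SsNnmmBb=16 SsNnmmbb=8 SsnnMmBB=4 SsnnMmBb=8 SsnnMmbb=4 SsnnmmBB=4 SsnnmmBb=8 Ssnnmmbb=4 ssNNMmBB=2 ssNNMmBb=4 ssNNMmbb=2 ssNNmmBB=2 ssNNmmBb=4 ssNNmmbb=2 ssNnMmBB=4 ssNnMmBb=8 ssNnMmbb=4 ssNnmmBB=4 ssNnmmBb=8 ssNnmmbb=4 ssnnMmBB=2 ssnnMmBb=4 ssnnMmbb=2 ssnnmmBB=2 ssnnmmBb=4 ssnnmmbb=2
ssNnMmBb hits 8/256; gcd=8; 8÷8/256÷8 = 1/32

P(ssNnMmBb) = 1/32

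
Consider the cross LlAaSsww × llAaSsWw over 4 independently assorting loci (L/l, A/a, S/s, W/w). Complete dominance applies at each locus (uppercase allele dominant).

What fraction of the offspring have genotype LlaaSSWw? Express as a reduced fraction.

LlAaSsww gametes: LASw×2, LAsw×2, LaSw×2, Lasw×2, lASw×2, lAsw×2, laSw×2, lasw×2
llAaSsWw gametes: lASW×2, lASw×2, lAsW×2, lAsw×2, laSW×2, laSw×2, lasW×2, lasw×2
LlAaSsww×llAaSsWw grid (16·16=256): LlAASSWw=4 LlAASSww=4 LlAASsWw=8 LlAASsww=8 LlAAssWw=4 LlAAssww=4 LlAaSSWw=8 LlAaSSww=8 LlAaSsWw=16 LlAaSsww=16 LlAassWw=8 LlAassww=8 LlaaSSWw=4 LlaaSSww=4 LlaaSsWw=8 LlaaSsww=8 LlaassWw=4 Llaassww=4 llAASSWw=4 llAASSww=4 llAASsWw=8 llAASsww=8 llAAssWw=4 llAAssww=4 llAaSSWw=8 llAaSSww=8 llAaSsWw=16 llAaSsww=16 llAassWw=8 llAassww=8 llaaSSWw=4 llaaSSww=4 llaaSsWw=8 llaaSsww=8 llaassWw=4 llaassww=4
LlaaSSWw hits 4/256; gcd=4; 4÷4/256÷4 = 1/64

P(LlaaSSWw) = 1/64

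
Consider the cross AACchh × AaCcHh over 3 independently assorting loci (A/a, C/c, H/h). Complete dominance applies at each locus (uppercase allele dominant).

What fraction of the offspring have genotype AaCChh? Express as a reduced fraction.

P(AaCChh) = 1/16

AACchh gametes: ACh×4, Ach×4
AaCcHh gametes: ACH×1, ACh×1, AcH×1, Ach×1, aCH×1, aCh×1, acH×1, ach×1
AACchh×AaCcHh grid (8·8=64): AACCHh=4 AACChh=4 AACcHh=8 AACchh=8 AAccHh=4 AAcchh=4 AaCCHh=4 AaCChh=4 AaCcHh=8 AaCchh=8 AaccHh=4 Aacchh=4
AaCChh hits 4/64; gcd=4; 4÷4/64÷4 = 1/16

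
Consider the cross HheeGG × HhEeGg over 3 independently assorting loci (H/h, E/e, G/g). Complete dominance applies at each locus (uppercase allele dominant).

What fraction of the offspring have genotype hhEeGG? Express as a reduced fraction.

HheeGG gametes: HeG×4, heG×4
HhEeGg gametes: HEG×1, HEg×1, HeG×1, Heg×1, hEG×1, hEg×1, heG×1, heg×1
HheeGG×HhEeGg grid (8·8=64): HHEeGG=4 HHEeGg=4 HHeeGG=4 HHeeGg=4 HhEeGG=8 HhEeGg=8 HheeGG=8 HheeGg=8 hhEeGG=4 hhEeGg=4 hheeGG=4 hheeGg=4
hhEeGG hits 4/64; gcd=4; 4÷4/64÷4 = 1/16

P(hhEeGG) = 1/16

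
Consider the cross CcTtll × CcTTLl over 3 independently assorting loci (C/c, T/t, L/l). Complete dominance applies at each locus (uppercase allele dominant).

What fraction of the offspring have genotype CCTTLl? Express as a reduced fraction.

CcTtll gametes: CTl×2, Ctl×2, cTl×2, ctl×2
CcTTLl gametes: CTL×2, CTl×2, cTL×2, cTl×2
CcTtll×CcTTLl grid (8·8=64): CCTTLl=4 CCTTll=4 CCTtLl=4 CCTtll=4 CcTTLl=8 CcTTll=8 CcTtLl=8 CcTtll=8 ccTTLl=4 ccTTll=4 ccTtLl=4 ccTtll=4
CCTTLl hits 4/64; gcd=4; 4÷4/64÷4 = 1/16

P(CCTTLl) = 1/16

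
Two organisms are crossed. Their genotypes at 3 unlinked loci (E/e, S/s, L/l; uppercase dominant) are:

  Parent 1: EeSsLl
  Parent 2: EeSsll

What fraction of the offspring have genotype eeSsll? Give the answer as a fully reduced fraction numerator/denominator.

EeSsLl gametes: ESL×1, ESl×1, EsL×1, Esl×1, eSL×1, eSl×1, esL×1, esl×1
EeSsll gametes: ESl×2, Esl×2, eSl×2, esl×2
EeSsLl×EeSsll grid (8·8=64): EESSLl=2 EESSll=2 EESsLl=4 EESsll=4 EEssLl=2 EEssll=2 EeSSLl=4 EeSSll=4 EeSsLl=8 EeSsll=8 EessLl=4 Eessll=4 eeSSLl=2 eeSSll=2 eeSsLl=4 eeSsll=4 eessLl=2 eessll=2
eeSsll hits 4/64; gcd=4; 4÷4/64÷4 = 1/16

P(eeSsll) = 1/16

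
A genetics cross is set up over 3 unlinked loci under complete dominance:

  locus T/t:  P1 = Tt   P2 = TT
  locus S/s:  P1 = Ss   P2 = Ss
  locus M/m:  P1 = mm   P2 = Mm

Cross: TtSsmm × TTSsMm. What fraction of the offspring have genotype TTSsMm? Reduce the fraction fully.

P(TTSsMm) = 1/8

TtSsmm gametes: TSm×2, Tsm×2, tSm×2, tsm×2
TTSsMm gametes: TSM×2, TSm×2, TsM×2, Tsm×2
TtSsmm×TTSsMm grid (8·8=64): TTSSMm=4 TTSSmm=4 TTSsMm=8 TTSsmm=8 TTssMm=4 TTssmm=4 TtSSMm=4 TtSSmm=4 TtSsMm=8 TtSsmm=8 TtssMm=4 Ttssmm=4
TTSsMm hits 8/64; gcd=8; 8÷8/64÷8 = 1/8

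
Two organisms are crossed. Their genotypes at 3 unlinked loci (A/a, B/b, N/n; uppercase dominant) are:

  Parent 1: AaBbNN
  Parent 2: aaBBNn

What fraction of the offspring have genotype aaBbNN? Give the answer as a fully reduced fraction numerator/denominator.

AaBbNN gametes: ABN×2, AbN×2, aBN×2, abN×2
aaBBNn gametes: aBN×4, aBn×4
AaBbNN×aaBBNn grid (8·8=64): AaBBNN=8 AaBBNn=8 AaBbNN=8 AaBbNn=8 aaBBNN=8 aaBBNn=8 aaBbNN=8 aaBbNn=8
aaBbNN hits 8/64; gcd=8; 8÷8/64÷8 = 1/8

P(aaBbNN) = 1/8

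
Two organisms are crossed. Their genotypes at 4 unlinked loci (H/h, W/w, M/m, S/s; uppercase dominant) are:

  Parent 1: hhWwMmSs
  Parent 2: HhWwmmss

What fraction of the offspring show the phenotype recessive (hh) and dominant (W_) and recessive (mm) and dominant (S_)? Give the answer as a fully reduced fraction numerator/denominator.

P(hh W_ mm S_) = 3/32

hhWwMmSs gametes: hWMS×2, hWMs×2, hWmS×2, hWms×2, hwMS×2, hwMs×2, hwmS×2, hwms×2
HhWwmmss gametes: HWms×4, Hwms×4, hWms×4, hwms×4
hhWwMmSs×HhWwmmss grid (16·16=256): HhWWMmSs=8 HhWWMmss=8 HhWWmmSs=8 HhWWmmss=8 HhWwMmSs=16 HhWwMmss=16 HhWwmmSs=16 HhWwmmss=16 HhwwMmSs=8 HhwwMmss=8 HhwwmmSs=8 Hhwwmmss=8 hhWWMmSs=8 hhWWMmss=8 hhWWmmSs=8 hhWWmmss=8 hhWwMmSs=16 hhWwMmss=16 hhWwmmSs=16 hhWwmmss=16 hhwwMmSs=8 hhwwMmss=8 hhwwmmSs=8 hhwwmmss=8
hh W_ mm S_ hits 24/256; gcd=8; 24÷8/256÷8 = 3/32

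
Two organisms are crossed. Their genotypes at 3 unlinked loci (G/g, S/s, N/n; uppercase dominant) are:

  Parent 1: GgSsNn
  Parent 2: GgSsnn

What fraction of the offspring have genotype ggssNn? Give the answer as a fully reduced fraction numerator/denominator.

GgSsNn gametes: GSN×1, GSn×1, GsN×1, Gsn×1, gSN×1, gSn×1, gsN×1, gsn×1
GgSsnn gametes: GSn×2, Gsn×2, gSn×2, gsn×2
GgSsNn×GgSsnn grid (8·8=64): GGSSNn=2 GGSSnn=2 GGSsNn=4 GGSsnn=4 GGssNn=2 GGssnn=2 GgSSNn=4 GgSSnn=4 GgSsNn=8 GgSsnn=8 GgssNn=4 Ggssnn=4 ggSSNn=2 ggSSnn=2 ggSsNn=4 ggSsnn=4 ggssNn=2 ggssnn=2
ggssNn hits 2/64; gcd=2; 2÷2/64÷2 = 1/32

P(ggssNn) = 1/32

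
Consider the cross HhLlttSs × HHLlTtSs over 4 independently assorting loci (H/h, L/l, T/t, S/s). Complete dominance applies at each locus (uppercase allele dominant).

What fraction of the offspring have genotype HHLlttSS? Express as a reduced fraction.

HhLlttSs gametes: HLtS×2, HLts×2, HltS×2, Hlts×2, hLtS×2, hLts×2, hltS×2, hlts×2
HHLlTtSs gametes: HLTS×2, HLTs×2, HLtS×2, HLts×2, HlTS×2, HlTs×2, HltS×2, Hlts×2
HhLlttSs×HHLlTtSs grid (16·16=256): HHLLTtSS=4 HHLLTtSs=8 HHLLTtss=4 HHLLttSS=4 HHLLttSs=8 HHLLttss=4 HHLlTtSS=8 HHLlTtSs=16 HHLlTtss=8 HHLlttSS=8 HHLlttSs=16 HHLlttss=8 HHllTtSS=4 HHllTtSs=8 HHllTtss=4 HHllttSS=4 HHllttSs=8 HHllttss=4 HhLLTtSS=4 HhLLTtSs=8 HhLLTtss=4 HhLLttSS=4 HhLLttSs=8 HhLLttss=4 HhLlTtSS=8 HhLlTtSs=16 HhLlTtss=8 HhLlttSS=8 HhLlttSs=16 HhLlttss=8 HhllTtSS=4 HhllTtSs=8 HhllTtss=4 HhllttSS=4 HhllttSs=8 Hhllttss=4
HHLlttSS hits 8/256; gcd=8; 8÷8/256÷8 = 1/32

P(HHLlttSS) = 1/32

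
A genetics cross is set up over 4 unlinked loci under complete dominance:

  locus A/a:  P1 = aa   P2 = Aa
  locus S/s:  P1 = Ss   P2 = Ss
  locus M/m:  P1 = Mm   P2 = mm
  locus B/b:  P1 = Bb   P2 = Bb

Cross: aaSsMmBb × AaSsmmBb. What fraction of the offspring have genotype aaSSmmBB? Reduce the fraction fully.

aaSsMmBb gametes: aSMB×2, aSMb×2, aSmB×2, aSmb×2, asMB×2, asMb×2, asmB×2, asmb×2
AaSsmmBb gametes: ASmB×2, ASmb×2, AsmB×2, Asmb×2, aSmB×2, aSmb×2, asmB×2, asmb×2
aaSsMmBb×AaSsmmBb grid (16·16=256): AaSSMmBB=4 AaSSMmBb=8 AaSSMmbb=4 AaSSmmBB=4 AaSSmmBb=8 AaSSmmbb=4 AaSsMmBB=8 AaSsMmBb=16 AaSsMmbb=8 AaSsmmBB=8 AaSsmmBb=16 AaSsmmbb=8 AassMmBB=4 AassMmBb=8 AassMmbb=4 AassmmBB=4 AassmmBb=8 Aassmmbb=4 aaSSMmBB=4 aaSSMmBb=8 aaSSMmbb=4 aaSSmmBB=4 aaSSmmBb=8 aaSSmmbb=4 aaSsMmBB=8 aaSsMmBb=16 aaSsMmbb=8 aaSsmmBB=8 aaSsmmBb=16 aaSsmmbb=8 aassMmBB=4 aassMmBb=8 aassMmbb=4 aassmmBB=4 aassmmBb=8 aassmmbb=4
aaSSmmBB hits 4/256; gcd=4; 4÷4/256÷4 = 1/64

P(aaSSmmBB) = 1/64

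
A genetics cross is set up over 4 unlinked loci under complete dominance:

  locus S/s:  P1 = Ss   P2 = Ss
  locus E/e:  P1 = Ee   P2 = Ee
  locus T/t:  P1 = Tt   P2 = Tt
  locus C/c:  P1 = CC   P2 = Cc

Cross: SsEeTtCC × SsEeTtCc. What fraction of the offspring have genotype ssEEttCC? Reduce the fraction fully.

P(ssEEttCC) = 1/128

SsEeTtCC gametes: SETC×2, SEtC×2, SeTC×2, SetC×2, sETC×2, sEtC×2, seTC×2, setC×2
SsEeTtCc gametes: SETC×1, SETc×1, SEtC×1, SEtc×1, SeTC×1, SeTc×1, SetC×1, Setc×1, sETC×1, sETc×1, sEtC×1, sEtc×1, seTC×1, seTc×1, setC×1, setc×1
SsEeTtCC×SsEeTtCc grid (16·16=256): SSEETTCC=2 SSEETTCc=2 SSEETtCC=4 SSEETtCc=4 SSEEttCC=2 SSEEttCc=2 SSEeTTCC=4 SSEeTTCc=4 SSEeTtCC=8 SSEeTtCc=8 SSEettCC=4 SSEettCc=4 SSeeTTCC=2 SSeeTTCc=2 SSeeTtCC=4 SSeeTtCc=4 SSeettCC=2 SSeettCc=2 SsEETTCC=4 SsEETTCc=4 SsEETtCC=8 SsEETtCc=8 SsEEttCC=4 SsEEttCc=4 SsEeTTCC=8 SsEeTTCc=8 SsEeTtCC=16 SsEeTtCc=16 SsEettCC=8 SsEettCc=8 SseeTTCC=4 SseeTTCc=4 SseeTtCC=8 SseeTtCc=8 SseettCC=4 SseettCc=4 ssEETTCC=2 ssEETTCc=2 ssEETtCC=4 ssEETtCc=4 ssEEttCC=2 ssEEttCc=2 ssEeTTCC=4 ssEeTTCc=4 ssEeTtCC=8 ssEeTtCc=8 ssEettCC=4 ssEettCc=4 sseeTTCC=2 sseeTTCc=2 sseeTtCC=4 sseeTtCc=4 sseettCC=2 sseettCc=2
ssEEttCC hits 2/256; gcd=2; 2÷2/256÷2 = 1/128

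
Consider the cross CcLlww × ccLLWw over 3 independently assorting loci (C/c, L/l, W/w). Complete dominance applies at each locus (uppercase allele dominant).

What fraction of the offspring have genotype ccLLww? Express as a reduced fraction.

P(ccLLww) = 1/8

CcLlww gametes: CLw×2, Clw×2, cLw×2, clw×2
ccLLWw gametes: cLW×4, cLw×4
CcLlww×ccLLWw grid (8·8=64): CcLLWw=8 CcLLww=8 CcLlWw=8 CcLlww=8 ccLLWw=8 ccLLww=8 ccLlWw=8 ccLlww=8
ccLLww hits 8/64; gcd=8; 8÷8/64÷8 = 1/8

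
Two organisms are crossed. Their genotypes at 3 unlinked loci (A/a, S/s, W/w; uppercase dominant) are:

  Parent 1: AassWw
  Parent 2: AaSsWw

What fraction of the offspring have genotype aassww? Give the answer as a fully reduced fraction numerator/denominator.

P(aassww) = 1/32

AassWw gametes: AsW×2, Asw×2, asW×2, asw×2
AaSsWw gametes: ASW×1, ASw×1, AsW×1, Asw×1, aSW×1, aSw×1, asW×1, asw×1
AassWw×AaSsWw grid (8·8=64): AASsWW=2 AASsWw=4 AASsww=2 AAssWW=2 AAssWw=4 AAssww=2 AaSsWW=4 AaSsWw=8 AaSsww=4 AassWW=4 AassWw=8 Aassww=4 aaSsWW=2 aaSsWw=4 aaSsww=2 aassWW=2 aassWw=4 aassww=2
aassww hits 2/64; gcd=2; 2÷2/64÷2 = 1/32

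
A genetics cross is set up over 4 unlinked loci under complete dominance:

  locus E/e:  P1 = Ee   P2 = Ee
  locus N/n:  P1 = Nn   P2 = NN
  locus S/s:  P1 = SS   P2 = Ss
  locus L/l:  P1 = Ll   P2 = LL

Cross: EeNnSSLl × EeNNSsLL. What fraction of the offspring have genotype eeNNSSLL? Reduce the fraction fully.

EeNnSSLl gametes: ENSL×2, ENSl×2, EnSL×2, EnSl×2, eNSL×2, eNSl×2, enSL×2, enSl×2
EeNNSsLL gametes: ENSL×4, ENsL×4, eNSL×4, eNsL×4
EeNnSSLl×EeNNSsLL grid (16·16=256): EENNSSLL=8 EENNSSLl=8 EENNSsLL=8 EENNSsLl=8 EENnSSLL=8 EENnSSLl=8 EENnSsLL=8 EENnSsLl=8 EeNNSSLL=16 EeNNSSLl=16 EeNNSsLL=16 EeNNSsLl=16 EeNnSSLL=16 EeNnSSLl=16 EeNnSsLL=16 EeNnSsLl=16 eeNNSSLL=8 eeNNSSLl=8 eeNNSsLL=8 eeNNSsLl=8 eeNnSSLL=8 eeNnSSLl=8 eeNnSsLL=8 eeNnSsLl=8
eeNNSSLL hits 8/256; gcd=8; 8÷8/256÷8 = 1/32

P(eeNNSSLL) = 1/32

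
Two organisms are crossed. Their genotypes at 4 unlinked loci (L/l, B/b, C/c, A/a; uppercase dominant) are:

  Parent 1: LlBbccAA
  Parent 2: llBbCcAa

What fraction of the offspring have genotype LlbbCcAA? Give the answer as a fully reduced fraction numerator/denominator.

LlBbccAA gametes: LBcA×4, LbcA×4, lBcA×4, lbcA×4
llBbCcAa gametes: lBCA×2, lBCa×2, lBcA×2, lBca×2, lbCA×2, lbCa×2, lbcA×2, lbca×2
LlBbccAA×llBbCcAa grid (16·16=256): LlBBCcAA=8 LlBBCcAa=8 LlBBccAA=8 LlBBccAa=8 LlBbCcAA=16 LlBbCcAa=16 LlBbccAA=16 LlBbccAa=16 LlbbCcAA=8 LlbbCcAa=8 LlbbccAA=8 LlbbccAa=8 llBBCcAA=8 llBBCcAa=8 llBBccAA=8 llBBccAa=8 llBbCcAA=16 llBbCcAa=16 llBbccAA=16 llBbccAa=16 llbbCcAA=8 llbbCcAa=8 llbbccAA=8 llbbccAa=8
LlbbCcAA hits 8/256; gcd=8; 8÷8/256÷8 = 1/32

P(LlbbCcAA) = 1/32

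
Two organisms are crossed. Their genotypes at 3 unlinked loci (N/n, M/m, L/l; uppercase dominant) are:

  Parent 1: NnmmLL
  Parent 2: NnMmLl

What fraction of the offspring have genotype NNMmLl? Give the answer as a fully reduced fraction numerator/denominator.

NnmmLL gametes: NmL×4, nmL×4
NnMmLl gametes: NML×1, NMl×1, NmL×1, Nml×1, nML×1, nMl×1, nmL×1, nml×1
NnmmLL×NnMmLl grid (8·8=64): NNMmLL=4 NNMmLl=4 NNmmLL=4 NNmmLl=4 NnMmLL=8 NnMmLl=8 NnmmLL=8 NnmmLl=8 nnMmLL=4 nnMmLl=4 nnmmLL=4 nnmmLl=4
NNMmLl hits 4/64; gcd=4; 4÷4/64÷4 = 1/16

P(NNMmLl) = 1/16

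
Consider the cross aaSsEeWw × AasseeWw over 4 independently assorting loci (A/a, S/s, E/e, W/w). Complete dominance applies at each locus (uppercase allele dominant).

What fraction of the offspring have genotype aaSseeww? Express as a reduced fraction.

P(aaSseeww) = 1/32

aaSsEeWw gametes: aSEW×2, aSEw×2, aSeW×2, aSew×2, asEW×2, asEw×2, aseW×2, asew×2
AasseeWw gametes: AseW×4, Asew×4, aseW×4, asew×4
aaSsEeWw×AasseeWw grid (16·16=256): AaSsEeWW=8 AaSsEeWw=16 AaSsEeww=8 AaSseeWW=8 AaSseeWw=16 AaSseeww=8 AassEeWW=8 AassEeWw=16 AassEeww=8 AasseeWW=8 AasseeWw=16 Aasseeww=8 aaSsEeWW=8 aaSsEeWw=16 aaSsEeww=8 aaSseeWW=8 aaSseeWw=16 aaSseeww=8 aassEeWW=8 aassEeWw=16 aassEeww=8 aasseeWW=8 aasseeWw=16 aasseeww=8
aaSseeww hits 8/256; gcd=8; 8÷8/256÷8 = 1/32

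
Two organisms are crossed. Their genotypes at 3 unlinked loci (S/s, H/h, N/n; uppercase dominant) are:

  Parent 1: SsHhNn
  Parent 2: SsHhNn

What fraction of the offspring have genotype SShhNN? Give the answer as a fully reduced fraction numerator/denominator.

SsHhNn gametes: SHN×1, SHn×1, ShN×1, Shn×1, sHN×1, sHn×1, shN×1, shn×1
SsHhNn gametes: SHN×1, SHn×1, ShN×1, Shn×1, sHN×1, sHn×1, shN×1, shn×1
SsHhNn×SsHhNn grid (8·8=64): SSHHNN=1 SSHHNn=2 SSHHnn=1 SSHhNN=2 SSHhNn=4 SSHhnn=2 SShhNN=1 SShhNn=2 SShhnn=1 SsHHNN=2 SsHHNn=4 SsHHnn=2 SsHhNN=4 SsHhNn=8 SsHhnn=4 SshhNN=2 SshhNn=4 Sshhnn=2 ssHHNN=1 ssHHNn=2 ssHHnn=1 ssHhNN=2 ssHhNn=4 ssHhnn=2 sshhNN=1 sshhNn=2 sshhnn=1
SShhNN hits 1/64; gcd=1; 1÷1/64÷1 = 1/64

P(SShhNN) = 1/64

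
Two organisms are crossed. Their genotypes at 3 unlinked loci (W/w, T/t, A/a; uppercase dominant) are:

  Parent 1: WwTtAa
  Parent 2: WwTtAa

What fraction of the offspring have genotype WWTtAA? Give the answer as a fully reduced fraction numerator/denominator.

P(WWTtAA) = 1/32

WwTtAa gametes: WTA×1, WTa×1, WtA×1, Wta×1, wTA×1, wTa×1, wtA×1, wta×1
WwTtAa gametes: WTA×1, WTa×1, WtA×1, Wta×1, wTA×1, wTa×1, wtA×1, wta×1
WwTtAa×WwTtAa grid (8·8=64): WWTTAA=1 WWTTAa=2 WWTTaa=1 WWTtAA=2 WWTtAa=4 WWTtaa=2 WWttAA=1 WWttAa=2 WWttaa=1 WwTTAA=2 WwTTAa=4 WwTTaa=2 WwTtAA=4 WwTtAa=8 WwTtaa=4 WwttAA=2 WwttAa=4 Wwttaa=2 wwTTAA=1 wwTTAa=2 wwTTaa=1 wwTtAA=2 wwTtAa=4 wwTtaa=2 wwttAA=1 wwttAa=2 wwttaa=1
WWTtAA hits 2/64; gcd=2; 2÷2/64÷2 = 1/32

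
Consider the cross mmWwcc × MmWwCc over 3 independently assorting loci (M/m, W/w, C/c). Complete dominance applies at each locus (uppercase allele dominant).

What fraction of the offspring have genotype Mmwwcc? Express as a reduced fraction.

mmWwcc gametes: mWc×4, mwc×4
MmWwCc gametes: MWC×1, MWc×1, MwC×1, Mwc×1, mWC×1, mWc×1, mwC×1, mwc×1
mmWwcc×MmWwCc grid (8·8=64): MmWWCc=4 MmWWcc=4 MmWwCc=8 MmWwcc=8 MmwwCc=4 Mmwwcc=4 mmWWCc=4 mmWWcc=4 mmWwCc=8 mmWwcc=8 mmwwCc=4 mmwwcc=4
Mmwwcc hits 4/64; gcd=4; 4÷4/64÷4 = 1/16

P(Mmwwcc) = 1/16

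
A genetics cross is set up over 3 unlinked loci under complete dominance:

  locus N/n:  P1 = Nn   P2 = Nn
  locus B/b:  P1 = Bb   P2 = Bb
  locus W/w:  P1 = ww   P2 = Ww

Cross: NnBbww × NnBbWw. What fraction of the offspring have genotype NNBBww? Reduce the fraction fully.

NnBbww gametes: NBw×2, Nbw×2, nBw×2, nbw×2
NnBbWw gametes: NBW×1, NBw×1, NbW×1, Nbw×1, nBW×1, nBw×1, nbW×1, nbw×1
NnBbww×NnBbWw grid (8·8=64): NNBBWw=2 NNBBww=2 NNBbWw=4 NNBbww=4 NNbbWw=2 NNbbww=2 NnBBWw=4 NnBBww=4 NnBbWw=8 NnBbww=8 NnbbWw=4 Nnbbww=4 nnBBWw=2 nnBBww=2 nnBbWw=4 nnBbww=4 nnbbWw=2 nnbbww=2
NNBBww hits 2/64; gcd=2; 2÷2/64÷2 = 1/32

P(NNBBww) = 1/32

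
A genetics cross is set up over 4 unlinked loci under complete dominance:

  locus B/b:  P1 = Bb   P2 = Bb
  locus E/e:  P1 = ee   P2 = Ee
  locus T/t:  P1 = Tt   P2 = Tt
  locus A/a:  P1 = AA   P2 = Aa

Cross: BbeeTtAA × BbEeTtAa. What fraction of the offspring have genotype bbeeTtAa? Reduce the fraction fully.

BbeeTtAA gametes: BeTA×4, BetA×4, beTA×4, betA×4
BbEeTtAa gametes: BETA×1, BETa×1, BEtA×1, BEta×1, BeTA×1, BeTa×1, BetA×1, Beta×1, bETA×1, bETa×1, bEtA×1, bEta×1, beTA×1, beTa×1, betA×1, beta×1
BbeeTtAA×BbEeTtAa grid (16·16=256): BBEeTTAA=4 BBEeTTAa=4 BBEeTtAA=8 BBEeTtAa=8 BBEettAA=4 BBEettAa=4 BBeeTTAA=4 BBeeTTAa=4 BBeeTtAA=8 BBeeTtAa=8 BBeettAA=4 BBeettAa=4 BbEeTTAA=8 BbEeTTAa=8 BbEeTtAA=16 BbEeTtAa=16 BbEettAA=8 BbEettAa=8 BbeeTTAA=8 BbeeTTAa=8 BbeeTtAA=16 BbeeTtAa=16 BbeettAA=8 BbeettAa=8 bbEeTTAA=4 bbEeTTAa=4 bbEeTtAA=8 bbEeTtAa=8 bbEettAA=4 bbEettAa=4 bbeeTTAA=4 bbeeTTAa=4 bbeeTtAA=8 bbeeTtAa=8 bbeettAA=4 bbeettAa=4
bbeeTtAa hits 8/256; gcd=8; 8÷8/256÷8 = 1/32

P(bbeeTtAa) = 1/32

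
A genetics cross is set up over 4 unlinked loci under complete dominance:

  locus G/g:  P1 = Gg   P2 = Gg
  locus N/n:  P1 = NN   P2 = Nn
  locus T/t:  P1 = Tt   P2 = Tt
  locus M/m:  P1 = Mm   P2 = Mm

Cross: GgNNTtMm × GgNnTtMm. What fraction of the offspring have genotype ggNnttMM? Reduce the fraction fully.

P(ggNnttMM) = 1/128

GgNNTtMm gametes: GNTM×2, GNTm×2, GNtM×2, GNtm×2, gNTM×2, gNTm×2, gNtM×2, gNtm×2
GgNnTtMm gametes: GNTM×1, GNTm×1, GNtM×1, GNtm×1, GnTM×1, GnTm×1, GntM×1, Gntm×1, gNTM×1, gNTm×1, gNtM×1, gNtm×1, gnTM×1, gnTm×1, gntM×1, gntm×1
GgNNTtMm×GgNnTtMm grid (16·16=256): GGNNTTMM=2 GGNNTTMm=4 GGNNTTmm=2 GGNNTtMM=4 GGNNTtMm=8 GGNNTtmm=4 GGNNttMM=2 GGNNttMm=4 GGNNttmm=2 GGNnTTMM=2 GGNnTTMm=4 GGNnTTmm=2 GGNnTtMM=4 GGNnTtMm=8 GGNnTtmm=4 GGNnttMM=2 GGNnttMm=4 GGNnttmm=2 GgNNTTMM=4 GgNNTTMm=8 GgNNTTmm=4 GgNNTtMM=8 GgNNTtMm=16 GgNNTtmm=8 GgNNttMM=4 GgNNttMm=8 GgNNttmm=4 GgNnTTMM=4 GgNnTTMm=8 GgNnTTmm=4 GgNnTtMM=8 GgNnTtMm=16 GgNnTtmm=8 GgNnttMM=4 GgNnttMm=8 GgNnttmm=4 ggNNTTMM=2 ggNNTTMm=4 ggNNTTmm=2 ggNNTtMM=4 ggNNTtMm=8 ggNNTtmm=4 ggNNttMM=2 ggNNttMm=4 ggNNttmm=2 ggNnTTMM=2 ggNnTTMm=4 ggNnTTmm=2 ggNnTtMM=4 ggNnTtMm=8 ggNnTtmm=4 ggNnttMM=2 ggNnttMm=4 ggNnttmm=2
ggNnttMM hits 2/256; gcd=2; 2÷2/256÷2 = 1/128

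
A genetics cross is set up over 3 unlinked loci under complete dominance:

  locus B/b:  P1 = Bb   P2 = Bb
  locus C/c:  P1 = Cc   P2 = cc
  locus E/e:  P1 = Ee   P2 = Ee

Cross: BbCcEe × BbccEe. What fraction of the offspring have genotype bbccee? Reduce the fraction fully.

BbCcEe gametes: BCE×1, BCe×1, BcE×1, Bce×1, bCE×1, bCe×1, bcE×1, bce×1
BbccEe gametes: BcE×2, Bce×2, bcE×2, bce×2
BbCcEe×BbccEe grid (8·8=64): BBCcEE=2 BBCcEe=4 BBCcee=2 BBccEE=2 BBccEe=4 BBccee=2 BbCcEE=4 BbCcEe=8 BbCcee=4 BbccEE=4 BbccEe=8 Bbccee=4 bbCcEE=2 bbCcEe=4 bbCcee=2 bbccEE=2 bbccEe=4 bbccee=2
bbccee hits 2/64; gcd=2; 2÷2/64÷2 = 1/32

P(bbccee) = 1/32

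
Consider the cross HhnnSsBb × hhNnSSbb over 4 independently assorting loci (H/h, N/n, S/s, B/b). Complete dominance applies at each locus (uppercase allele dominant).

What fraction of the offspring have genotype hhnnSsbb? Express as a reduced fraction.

P(hhnnSsbb) = 1/16

HhnnSsBb gametes: HnSB×2, HnSb×2, HnsB×2, Hnsb×2, hnSB×2, hnSb×2, hnsB×2, hnsb×2
hhNnSSbb gametes: hNSb×8, hnSb×8
HhnnSsBb×hhNnSSbb grid (16·16=256): HhNnSSBb=16 HhNnSSbb=16 HhNnSsBb=16 HhNnSsbb=16 HhnnSSBb=16 HhnnSSbb=16 HhnnSsBb=16 HhnnSsbb=16 hhNnSSBb=16 hhNnSSbb=16 hhNnSsBb=16 hhNnSsbb=16 hhnnSSBb=16 hhnnSSbb=16 hhnnSsBb=16 hhnnSsbb=16
hhnnSsbb hits 16/256; gcd=16; 16÷16/256÷16 = 1/16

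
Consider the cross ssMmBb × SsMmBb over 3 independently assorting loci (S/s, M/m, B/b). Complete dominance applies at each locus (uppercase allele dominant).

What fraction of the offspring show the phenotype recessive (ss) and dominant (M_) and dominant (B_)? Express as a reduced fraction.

P(ss M_ B_) = 9/32

ssMmBb gametes: sMB×2, sMb×2, smB×2, smb×2
SsMmBb gametes: SMB×1, SMb×1, SmB×1, Smb×1, sMB×1, sMb×1, smB×1, smb×1
ssMmBb×SsMmBb grid (8·8=64): SsMMBB=2 SsMMBb=4 SsMMbb=2 SsMmBB=4 SsMmBb=8 SsMmbb=4 SsmmBB=2 SsmmBb=4 Ssmmbb=2 ssMMBB=2 ssMMBb=4 ssMMbb=2 ssMmBB=4 ssMmBb=8 ssMmbb=4 ssmmBB=2 ssmmBb=4 ssmmbb=2
ss M_ B_ hits 18/64; gcd=2; 18÷2/64÷2 = 9/32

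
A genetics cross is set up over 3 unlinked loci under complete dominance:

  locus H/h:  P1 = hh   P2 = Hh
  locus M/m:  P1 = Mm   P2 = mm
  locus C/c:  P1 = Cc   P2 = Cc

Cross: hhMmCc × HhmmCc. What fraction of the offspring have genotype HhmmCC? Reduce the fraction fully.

hhMmCc gametes: hMC×2, hMc×2, hmC×2, hmc×2
HhmmCc gametes: HmC×2, Hmc×2, hmC×2, hmc×2
hhMmCc×HhmmCc grid (8·8=64): HhMmCC=4 HhMmCc=8 HhMmcc=4 HhmmCC=4 HhmmCc=8 Hhmmcc=4 hhMmCC=4 hhMmCc=8 hhMmcc=4 hhmmCC=4 hhmmCc=8 hhmmcc=4
HhmmCC hits 4/64; gcd=4; 4÷4/64÷4 = 1/16

P(HhmmCC) = 1/16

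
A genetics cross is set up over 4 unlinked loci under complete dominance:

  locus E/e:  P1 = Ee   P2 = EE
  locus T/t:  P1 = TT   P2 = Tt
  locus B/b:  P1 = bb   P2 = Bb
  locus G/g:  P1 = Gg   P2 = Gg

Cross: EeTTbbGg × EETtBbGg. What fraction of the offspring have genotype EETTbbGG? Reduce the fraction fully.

EeTTbbGg gametes: ETbG×4, ETbg×4, eTbG×4, eTbg×4
EETtBbGg gametes: ETBG×2, ETBg×2, ETbG×2, ETbg×2, EtBG×2, EtBg×2, EtbG×2, Etbg×2
EeTTbbGg×EETtBbGg grid (16·16=256): EETTBbGG=8 EETTBbGg=16 EETTBbgg=8 EETTbbGG=8 EETTbbGg=16 EETTbbgg=8 EETtBbGG=8 EETtBbGg=16 EETtBbgg=8 EETtbbGG=8 EETtbbGg=16 EETtbbgg=8 EeTTBbGG=8 EeTTBbGg=16 EeTTBbgg=8 EeTTbbGG=8 EeTTbbGg=16 EeTTbbgg=8 EeTtBbGG=8 EeTtBbGg=16 EeTtBbgg=8 EeTtbbGG=8 EeTtbbGg=16 EeTtbbgg=8
EETTbbGG hits 8/256; gcd=8; 8÷8/256÷8 = 1/32

P(EETTbbGG) = 1/32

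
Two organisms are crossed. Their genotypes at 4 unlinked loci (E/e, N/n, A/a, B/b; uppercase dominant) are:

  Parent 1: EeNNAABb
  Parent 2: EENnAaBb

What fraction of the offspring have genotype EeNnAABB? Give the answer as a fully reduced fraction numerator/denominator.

EeNNAABb gametes: ENAB×4, ENAb×4, eNAB×4, eNAb×4
EENnAaBb gametes: ENAB×2, ENAb×2, ENaB×2, ENab×2, EnAB×2, EnAb×2, EnaB×2, Enab×2
EeNNAABb×EENnAaBb grid (16·16=256): EENNAABB=8 EENNAABb=16 EENNAAbb=8 EENNAaBB=8 EENNAaBb=16 EENNAabb=8 EENnAABB=8 EENnAABb=16 EENnAAbb=8 EENnAaBB=8 EENnAaBb=16 EENnAabb=8 EeNNAABB=8 EeNNAABb=16 EeNNAAbb=8 EeNNAaBB=8 EeNNAaBb=16 EeNNAabb=8 EeNnAABB=8 EeNnAABb=16 EeNnAAbb=8 EeNnAaBB=8 EeNnAaBb=16 EeNnAabb=8
EeNnAABB hits 8/256; gcd=8; 8÷8/256÷8 = 1/32

P(EeNnAABB) = 1/32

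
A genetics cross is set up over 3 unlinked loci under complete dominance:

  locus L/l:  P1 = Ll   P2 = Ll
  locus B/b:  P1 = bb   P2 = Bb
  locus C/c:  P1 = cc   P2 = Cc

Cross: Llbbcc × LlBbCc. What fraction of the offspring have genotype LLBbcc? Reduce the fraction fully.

Llbbcc gametes: Lbc×4, lbc×4
LlBbCc gametes: LBC×1, LBc×1, LbC×1, Lbc×1, lBC×1, lBc×1, lbC×1, lbc×1
Llbbcc×LlBbCc grid (8·8=64): LLBbCc=4 LLBbcc=4 LLbbCc=4 LLbbcc=4 LlBbCc=8 LlBbcc=8 LlbbCc=8 Llbbcc=8 llBbCc=4 llBbcc=4 llbbCc=4 llbbcc=4
LLBbcc hits 4/64; gcd=4; 4÷4/64÷4 = 1/16

P(LLBbcc) = 1/16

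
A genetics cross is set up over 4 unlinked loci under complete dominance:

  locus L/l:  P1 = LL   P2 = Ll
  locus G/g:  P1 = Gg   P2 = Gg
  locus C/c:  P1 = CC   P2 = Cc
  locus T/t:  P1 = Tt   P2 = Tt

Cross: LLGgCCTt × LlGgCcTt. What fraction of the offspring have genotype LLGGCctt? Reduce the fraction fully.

P(LLGGCctt) = 1/64

LLGgCCTt gametes: LGCT×4, LGCt×4, LgCT×4, LgCt×4
LlGgCcTt gametes: LGCT×1, LGCt×1, LGcT×1, LGct×1, LgCT×1, LgCt×1, LgcT×1, Lgct×1, lGCT×1, lGCt×1, lGcT×1, lGct×1, lgCT×1, lgCt×1, lgcT×1, lgct×1
LLGgCCTt×LlGgCcTt grid (16·16=256): LLGGCCTT=4 LLGGCCTt=8 LLGGCCtt=4 LLGGCcTT=4 LLGGCcTt=8 LLGGCctt=4 LLGgCCTT=8 LLGgCCTt=16 LLGgCCtt=8 LLGgCcTT=8 LLGgCcTt=16 LLGgCctt=8 LLggCCTT=4 LLggCCTt=8 LLggCCtt=4 LLggCcTT=4 LLggCcTt=8 LLggCctt=4 LlGGCCTT=4 LlGGCCTt=8 LlGGCCtt=4 LlGGCcTT=4 LlGGCcTt=8 LlGGCctt=4 LlGgCCTT=8 LlGgCCTt=16 LlGgCCtt=8 LlGgCcTT=8 LlGgCcTt=16 LlGgCctt=8 LlggCCTT=4 LlggCCTt=8 LlggCCtt=4 LlggCcTT=4 LlggCcTt=8 LlggCctt=4
LLGGCctt hits 4/256; gcd=4; 4÷4/256÷4 = 1/64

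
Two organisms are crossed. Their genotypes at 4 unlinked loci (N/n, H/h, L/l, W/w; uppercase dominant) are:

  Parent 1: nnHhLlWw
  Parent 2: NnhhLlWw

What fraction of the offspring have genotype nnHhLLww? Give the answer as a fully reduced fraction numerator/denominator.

nnHhLlWw gametes: nHLW×2, nHLw×2, nHlW×2, nHlw×2, nhLW×2, nhLw×2, nhlW×2, nhlw×2
NnhhLlWw gametes: NhLW×2, NhLw×2, NhlW×2, Nhlw×2, nhLW×2, nhLw×2, nhlW×2, nhlw×2
nnHhLlWw×NnhhLlWw grid (16·16=256): NnHhLLWW=4 NnHhLLWw=8 NnHhLLww=4 NnHhLlWW=8 NnHhLlWw=16 NnHhLlww=8 NnHhllWW=4 NnHhllWw=8 NnHhllww=4 NnhhLLWW=4 NnhhLLWw=8 NnhhLLww=4 NnhhLlWW=8 NnhhLlWw=16 NnhhLlww=8 NnhhllWW=4 NnhhllWw=8 Nnhhllww=4 nnHhLLWW=4 nnHhLLWw=8 nnHhLLww=4 nnHhLlWW=8 nnHhLlWw=16 nnHhLlww=8 nnHhllWW=4 nnHhllWw=8 nnHhllww=4 nnhhLLWW=4 nnhhLLWw=8 nnhhLLww=4 nnhhLlWW=8 nnhhLlWw=16 nnhhLlww=8 nnhhllWW=4 nnhhllWw=8 nnhhllww=4
nnHhLLww hits 4/256; gcd=4; 4÷4/256÷4 = 1/64

P(nnHhLLww) = 1/64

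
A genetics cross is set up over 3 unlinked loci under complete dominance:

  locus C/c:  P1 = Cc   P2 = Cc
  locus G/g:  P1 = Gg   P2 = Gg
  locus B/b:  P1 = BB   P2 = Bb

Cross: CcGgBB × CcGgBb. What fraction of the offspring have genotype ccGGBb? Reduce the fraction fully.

P(ccGGBb) = 1/32

CcGgBB gametes: CGB×2, CgB×2, cGB×2, cgB×2
CcGgBb gametes: CGB×1, CGb×1, CgB×1, Cgb×1, cGB×1, cGb×1, cgB×1, cgb×1
CcGgBB×CcGgBb grid (8·8=64): CCGGBB=2 CCGGBb=2 CCGgBB=4 CCGgBb=4 CCggBB=2 CCggBb=2 CcGGBB=4 CcGGBb=4 CcGgBB=8 CcGgBb=8 CcggBB=4 CcggBb=4 ccGGBB=2 ccGGBb=2 ccGgBB=4 ccGgBb=4 ccggBB=2 ccggBb=2
ccGGBb hits 2/64; gcd=2; 2÷2/64÷2 = 1/32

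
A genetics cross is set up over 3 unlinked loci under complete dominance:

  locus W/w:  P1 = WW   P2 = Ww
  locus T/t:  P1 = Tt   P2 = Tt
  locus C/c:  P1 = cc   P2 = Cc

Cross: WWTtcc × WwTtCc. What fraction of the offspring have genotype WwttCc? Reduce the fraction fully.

P(WwttCc) = 1/16

WWTtcc gametes: WTc×4, Wtc×4
WwTtCc gametes: WTC×1, WTc×1, WtC×1, Wtc×1, wTC×1, wTc×1, wtC×1, wtc×1
WWTtcc×WwTtCc grid (8·8=64): WWTTCc=4 WWTTcc=4 WWTtCc=8 WWTtcc=8 WWttCc=4 WWttcc=4 WwTTCc=4 WwTTcc=4 WwTtCc=8 WwTtcc=8 WwttCc=4 Wwttcc=4
WwttCc hits 4/64; gcd=4; 4÷4/64÷4 = 1/16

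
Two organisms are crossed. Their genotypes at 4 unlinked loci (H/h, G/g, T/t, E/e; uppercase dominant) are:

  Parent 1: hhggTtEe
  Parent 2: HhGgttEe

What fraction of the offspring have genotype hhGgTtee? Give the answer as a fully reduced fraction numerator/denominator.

hhggTtEe gametes: hgTE×4, hgTe×4, hgtE×4, hgte×4
HhGgttEe gametes: HGtE×2, HGte×2, HgtE×2, Hgte×2, hGtE×2, hGte×2, hgtE×2, hgte×2
hhggTtEe×HhGgttEe grid (16·16=256): HhGgTtEE=8 HhGgTtEe=16 HhGgTtee=8 HhGgttEE=8 HhGgttEe=16 HhGgttee=8 HhggTtEE=8 HhggTtEe=16 HhggTtee=8 HhggttEE=8 HhggttEe=16 Hhggttee=8 hhGgTtEE=8 hhGgTtEe=16 hhGgTtee=8 hhGgttEE=8 hhGgttEe=16 hhGgttee=8 hhggTtEE=8 hhggTtEe=16 hhggTtee=8 hhggttEE=8 hhggttEe=16 hhggttee=8
hhGgTtee hits 8/256; gcd=8; 8÷8/256÷8 = 1/32

P(hhGgTtee) = 1/32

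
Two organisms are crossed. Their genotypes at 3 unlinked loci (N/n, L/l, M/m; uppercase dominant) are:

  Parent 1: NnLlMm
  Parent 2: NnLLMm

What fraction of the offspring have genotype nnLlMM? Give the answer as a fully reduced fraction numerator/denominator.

NnLlMm gametes: NLM×1, NLm×1, NlM×1, Nlm×1, nLM×1, nLm×1, nlM×1, nlm×1
NnLLMm gametes: NLM×2, NLm×2, nLM×2, nLm×2
NnLlMm×NnLLMm grid (8·8=64): NNLLMM=2 NNLLMm=4 NNLLmm=2 NNLlMM=2 NNLlMm=4 NNLlmm=2 NnLLMM=4 NnLLMm=8 NnLLmm=4 NnLlMM=4 NnLlMm=8 NnLlmm=4 nnLLMM=2 nnLLMm=4 nnLLmm=2 nnLlMM=2 nnLlMm=4 nnLlmm=2
nnLlMM hits 2/64; gcd=2; 2÷2/64÷2 = 1/32

P(nnLlMM) = 1/32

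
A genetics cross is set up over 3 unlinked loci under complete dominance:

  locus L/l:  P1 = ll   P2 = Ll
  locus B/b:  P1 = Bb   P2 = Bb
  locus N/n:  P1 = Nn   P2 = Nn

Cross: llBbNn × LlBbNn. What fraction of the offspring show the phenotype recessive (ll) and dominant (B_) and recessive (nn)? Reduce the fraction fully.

P(ll B_ nn) = 3/32

llBbNn gametes: lBN×2, lBn×2, lbN×2, lbn×2
LlBbNn gametes: LBN×1, LBn×1, LbN×1, Lbn×1, lBN×1, lBn×1, lbN×1, lbn×1
llBbNn×LlBbNn grid (8·8=64): LlBBNN=2 LlBBNn=4 LlBBnn=2 LlBbNN=4 LlBbNn=8 LlBbnn=4 LlbbNN=2 LlbbNn=4 Llbbnn=2 llBBNN=2 llBBNn=4 llBBnn=2 llBbNN=4 llBbNn=8 llBbnn=4 llbbNN=2 llbbNn=4 llbbnn=2
ll B_ nn hits 6/64; gcd=2; 6÷2/64÷2 = 3/32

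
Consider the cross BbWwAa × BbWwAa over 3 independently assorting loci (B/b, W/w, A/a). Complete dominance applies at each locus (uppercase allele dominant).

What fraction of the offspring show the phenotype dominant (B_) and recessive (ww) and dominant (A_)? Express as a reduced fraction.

BbWwAa gametes: BWA×1, BWa×1, BwA×1, Bwa×1, bWA×1, bWa×1, bwA×1, bwa×1
BbWwAa gametes: BWA×1, BWa×1, BwA×1, Bwa×1, bWA×1, bWa×1, bwA×1, bwa×1
BbWwAa×BbWwAa grid (8·8=64): BBWWAA=1 BBWWAa=2 BBWWaa=1 BBWwAA=2 BBWwAa=4 BBWwaa=2 BBwwAA=1 BBwwAa=2 BBwwaa=1 BbWWAA=2 BbWWAa=4 BbWWaa=2 BbWwAA=4 BbWwAa=8 BbWwaa=4 BbwwAA=2 BbwwAa=4 Bbwwaa=2 bbWWAA=1 bbWWAa=2 bbWWaa=1 bbWwAA=2 bbWwAa=4 bbWwaa=2 bbwwAA=1 bbwwAa=2 bbwwaa=1
B_ ww A_ hits 9/64; gcd=1; 9÷1/64÷1 = 9/64

P(B_ ww A_) = 9/64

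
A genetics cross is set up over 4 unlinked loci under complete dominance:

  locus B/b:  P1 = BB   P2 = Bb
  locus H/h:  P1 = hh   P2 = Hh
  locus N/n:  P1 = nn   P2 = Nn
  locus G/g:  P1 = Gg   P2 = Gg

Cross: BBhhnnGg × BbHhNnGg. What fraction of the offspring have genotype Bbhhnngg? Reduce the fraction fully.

P(Bbhhnngg) = 1/32

BBhhnnGg gametes: BhnG×8, Bhng×8
BbHhNnGg gametes: BHNG×1, BHNg×1, BHnG×1, BHng×1, BhNG×1, BhNg×1, BhnG×1, Bhng×1, bHNG×1, bHNg×1, bHnG×1, bHng×1, bhNG×1, bhNg×1, bhnG×1, bhng×1
BBhhnnGg×BbHhNnGg grid (16·16=256): BBHhNnGG=8 BBHhNnGg=16 BBHhNngg=8 BBHhnnGG=8 BBHhnnGg=16 BBHhnngg=8 BBhhNnGG=8 BBhhNnGg=16 BBhhNngg=8 BBhhnnGG=8 BBhhnnGg=16 BBhhnngg=8 BbHhNnGG=8 BbHhNnGg=16 BbHhNngg=8 BbHhnnGG=8 BbHhnnGg=16 BbHhnngg=8 BbhhNnGG=8 BbhhNnGg=16 BbhhNngg=8 BbhhnnGG=8 BbhhnnGg=16 Bbhhnngg=8
Bbhhnngg hits 8/256; gcd=8; 8÷8/256÷8 = 1/32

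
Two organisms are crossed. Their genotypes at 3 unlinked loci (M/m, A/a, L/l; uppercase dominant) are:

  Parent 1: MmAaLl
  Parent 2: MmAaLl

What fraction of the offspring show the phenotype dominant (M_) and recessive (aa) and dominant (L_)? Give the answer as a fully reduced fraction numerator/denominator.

P(M_ aa L_) = 9/64

MmAaLl gametes: MAL×1, MAl×1, MaL×1, Mal×1, mAL×1, mAl×1, maL×1, mal×1
MmAaLl gametes: MAL×1, MAl×1, MaL×1, Mal×1, mAL×1, mAl×1, maL×1, mal×1
MmAaLl×MmAaLl grid (8·8=64): MMAALL=1 MMAALl=2 MMAAll=1 MMAaLL=2 MMAaLl=4 MMAall=2 MMaaLL=1 MMaaLl=2 MMaall=1 MmAALL=2 MmAALl=4 MmAAll=2 MmAaLL=4 MmAaLl=8 MmAall=4 MmaaLL=2 MmaaLl=4 Mmaall=2 mmAALL=1 mmAALl=2 mmAAll=1 mmAaLL=2 mmAaLl=4 mmAall=2 mmaaLL=1 mmaaLl=2 mmaall=1
M_ aa L_ hits 9/64; gcd=1; 9÷1/64÷1 = 9/64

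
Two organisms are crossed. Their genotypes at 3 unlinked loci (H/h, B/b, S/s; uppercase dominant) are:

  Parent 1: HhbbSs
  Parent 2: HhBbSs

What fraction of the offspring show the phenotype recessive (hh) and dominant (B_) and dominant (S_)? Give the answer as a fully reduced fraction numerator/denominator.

P(hh B_ S_) = 3/32

HhbbSs gametes: HbS×2, Hbs×2, hbS×2, hbs×2
HhBbSs gametes: HBS×1, HBs×1, HbS×1, Hbs×1, hBS×1, hBs×1, hbS×1, hbs×1
HhbbSs×HhBbSs grid (8·8=64): HHBbSS=2 HHBbSs=4 HHBbss=2 HHbbSS=2 HHbbSs=4 HHbbss=2 HhBbSS=4 HhBbSs=8 HhBbss=4 HhbbSS=4 HhbbSs=8 Hhbbss=4 hhBbSS=2 hhBbSs=4 hhBbss=2 hhbbSS=2 hhbbSs=4 hhbbss=2
hh B_ S_ hits 6/64; gcd=2; 6÷2/64÷2 = 3/32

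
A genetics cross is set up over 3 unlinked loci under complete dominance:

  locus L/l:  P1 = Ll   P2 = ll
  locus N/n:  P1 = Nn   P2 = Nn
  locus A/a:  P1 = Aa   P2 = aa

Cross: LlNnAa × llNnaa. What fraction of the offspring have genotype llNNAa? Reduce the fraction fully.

LlNnAa gametes: LNA×1, LNa×1, LnA×1, Lna×1, lNA×1, lNa×1, lnA×1, lna×1
llNnaa gametes: lNa×4, lna×4
LlNnAa×llNnaa grid (8·8=64): LlNNAa=4 LlNNaa=4 LlNnAa=8 LlNnaa=8 LlnnAa=4 Llnnaa=4 llNNAa=4 llNNaa=4 llNnAa=8 llNnaa=8 llnnAa=4 llnnaa=4
llNNAa hits 4/64; gcd=4; 4÷4/64÷4 = 1/16

P(llNNAa) = 1/16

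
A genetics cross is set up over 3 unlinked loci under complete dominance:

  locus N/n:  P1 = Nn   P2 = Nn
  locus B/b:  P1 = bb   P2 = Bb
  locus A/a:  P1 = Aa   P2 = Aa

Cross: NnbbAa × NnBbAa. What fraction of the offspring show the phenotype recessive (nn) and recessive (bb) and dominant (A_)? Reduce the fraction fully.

NnbbAa gametes: NbA×2, Nba×2, nbA×2, nba×2
NnBbAa gametes: NBA×1, NBa×1, NbA×1, Nba×1, nBA×1, nBa×1, nbA×1, nba×1
NnbbAa×NnBbAa grid (8·8=64): NNBbAA=2 NNBbAa=4 NNBbaa=2 NNbbAA=2 NNbbAa=4 NNbbaa=2 NnBbAA=4 NnBbAa=8 NnBbaa=4 NnbbAA=4 NnbbAa=8 Nnbbaa=4 nnBbAA=2 nnBbAa=4 nnBbaa=2 nnbbAA=2 nnbbAa=4 nnbbaa=2
nn bb A_ hits 6/64; gcd=2; 6÷2/64÷2 = 3/32

P(nn bb A_) = 3/32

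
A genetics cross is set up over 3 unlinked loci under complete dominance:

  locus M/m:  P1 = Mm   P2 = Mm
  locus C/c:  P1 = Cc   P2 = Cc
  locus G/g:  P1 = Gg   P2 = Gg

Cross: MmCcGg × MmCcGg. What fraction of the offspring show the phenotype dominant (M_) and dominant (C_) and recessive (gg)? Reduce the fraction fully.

P(M_ C_ gg) = 9/64

MmCcGg gametes: MCG×1, MCg×1, McG×1, Mcg×1, mCG×1, mCg×1, mcG×1, mcg×1
MmCcGg gametes: MCG×1, MCg×1, McG×1, Mcg×1, mCG×1, mCg×1, mcG×1, mcg×1
MmCcGg×MmCcGg grid (8·8=64): MMCCGG=1 MMCCGg=2 MMCCgg=1 MMCcGG=2 MMCcGg=4 MMCcgg=2 MMccGG=1 MMccGg=2 MMccgg=1 MmCCGG=2 MmCCGg=4 MmCCgg=2 MmCcGG=4 MmCcGg=8 MmCcgg=4 MmccGG=2 MmccGg=4 Mmccgg=2 mmCCGG=1 mmCCGg=2 mmCCgg=1 mmCcGG=2 mmCcGg=4 mmCcgg=2 mmccGG=1 mmccGg=2 mmccgg=1
M_ C_ gg hits 9/64; gcd=1; 9÷1/64÷1 = 9/64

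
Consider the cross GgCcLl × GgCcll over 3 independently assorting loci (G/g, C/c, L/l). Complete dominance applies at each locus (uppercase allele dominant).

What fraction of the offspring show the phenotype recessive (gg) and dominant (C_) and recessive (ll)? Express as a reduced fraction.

P(gg C_ ll) = 3/32

GgCcLl gametes: GCL×1, GCl×1, GcL×1, Gcl×1, gCL×1, gCl×1, gcL×1, gcl×1
GgCcll gametes: GCl×2, Gcl×2, gCl×2, gcl×2
GgCcLl×GgCcll grid (8·8=64): GGCCLl=2 GGCCll=2 GGCcLl=4 GGCcll=4 GGccLl=2 GGccll=2 GgCCLl=4 GgCCll=4 GgCcLl=8 GgCcll=8 GgccLl=4 Ggccll=4 ggCCLl=2 ggCCll=2 ggCcLl=4 ggCcll=4 ggccLl=2 ggccll=2
gg C_ ll hits 6/64; gcd=2; 6÷2/64÷2 = 3/32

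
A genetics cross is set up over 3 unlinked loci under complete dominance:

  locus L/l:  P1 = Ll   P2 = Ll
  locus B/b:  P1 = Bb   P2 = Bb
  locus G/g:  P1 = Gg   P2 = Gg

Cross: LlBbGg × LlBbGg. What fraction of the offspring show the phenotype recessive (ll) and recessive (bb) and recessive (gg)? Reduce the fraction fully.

P(ll bb gg) = 1/64

LlBbGg gametes: LBG×1, LBg×1, LbG×1, Lbg×1, lBG×1, lBg×1, lbG×1, lbg×1
LlBbGg gametes: LBG×1, LBg×1, LbG×1, Lbg×1, lBG×1, lBg×1, lbG×1, lbg×1
LlBbGg×LlBbGg grid (8·8=64): LLBBGG=1 LLBBGg=2 LLBBgg=1 LLBbGG=2 LLBbGg=4 LLBbgg=2 LLbbGG=1 LLbbGg=2 LLbbgg=1 LlBBGG=2 LlBBGg=4 LlBBgg=2 LlBbGG=4 LlBbGg=8 LlBbgg=4 LlbbGG=2 LlbbGg=4 Llbbgg=2 llBBGG=1 llBBGg=2 llBBgg=1 llBbGG=2 llBbGg=4 llBbgg=2 llbbGG=1 llbbGg=2 llbbgg=1
ll bb gg hits 1/64; gcd=1; 1÷1/64÷1 = 1/64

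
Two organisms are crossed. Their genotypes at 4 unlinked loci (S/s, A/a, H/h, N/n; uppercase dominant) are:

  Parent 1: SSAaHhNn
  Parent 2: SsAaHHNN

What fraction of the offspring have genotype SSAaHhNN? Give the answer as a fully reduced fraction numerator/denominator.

SSAaHhNn gametes: SAHN×2, SAHn×2, SAhN×2, SAhn×2, SaHN×2, SaHn×2, SahN×2, Sahn×2
SsAaHHNN gametes: SAHN×4, SaHN×4, sAHN×4, saHN×4
SSAaHhNn×SsAaHHNN grid (16·16=256): SSAAHHNN=8 SSAAHHNn=8 SSAAHhNN=8 SSAAHhNn=8 SSAaHHNN=16 SSAaHHNn=16 SSAaHhNN=16 SSAaHhNn=16 SSaaHHNN=8 SSaaHHNn=8 SSaaHhNN=8 SSaaHhNn=8 SsAAHHNN=8 SsAAHHNn=8 SsAAHhNN=8 SsAAHhNn=8 SsAaHHNN=16 SsAaHHNn=16 SsAaHhNN=16 SsAaHhNn=16 SsaaHHNN=8 SsaaHHNn=8 SsaaHhNN=8 SsaaHhNn=8
SSAaHhNN hits 16/256; gcd=16; 16÷16/256÷16 = 1/16

P(SSAaHhNN) = 1/16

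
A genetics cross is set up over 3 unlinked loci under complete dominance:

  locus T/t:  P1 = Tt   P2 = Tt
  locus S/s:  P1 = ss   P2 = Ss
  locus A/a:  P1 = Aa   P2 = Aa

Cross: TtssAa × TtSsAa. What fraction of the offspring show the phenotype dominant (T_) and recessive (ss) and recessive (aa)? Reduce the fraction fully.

TtssAa gametes: TsA×2, Tsa×2, tsA×2, tsa×2
TtSsAa gametes: TSA×1, TSa×1, TsA×1, Tsa×1, tSA×1, tSa×1, tsA×1, tsa×1
TtssAa×TtSsAa grid (8·8=64): TTSsAA=2 TTSsAa=4 TTSsaa=2 TTssAA=2 TTssAa=4 TTssaa=2 TtSsAA=4 TtSsAa=8 TtSsaa=4 TtssAA=4 TtssAa=8 Ttssaa=4 ttSsAA=2 ttSsAa=4 ttSsaa=2 ttssAA=2 ttssAa=4 ttssaa=2
T_ ss aa hits 6/64; gcd=2; 6÷2/64÷2 = 3/32

P(T_ ss aa) = 3/32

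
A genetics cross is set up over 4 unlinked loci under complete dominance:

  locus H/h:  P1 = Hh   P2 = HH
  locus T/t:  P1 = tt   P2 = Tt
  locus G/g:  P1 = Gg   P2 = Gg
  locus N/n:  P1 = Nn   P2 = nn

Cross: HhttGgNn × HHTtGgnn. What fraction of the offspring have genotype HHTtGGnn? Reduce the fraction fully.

P(HHTtGGnn) = 1/32

HhttGgNn gametes: HtGN×2, HtGn×2, HtgN×2, Htgn×2, htGN×2, htGn×2, htgN×2, htgn×2
HHTtGgnn gametes: HTGn×4, HTgn×4, HtGn×4, Htgn×4
HhttGgNn×HHTtGgnn grid (16·16=256): HHTtGGNn=8 HHTtGGnn=8 HHTtGgNn=16 HHTtGgnn=16 HHTtggNn=8 HHTtggnn=8 HHttGGNn=8 HHttGGnn=8 HHttGgNn=16 HHttGgnn=16 HHttggNn=8 HHttggnn=8 HhTtGGNn=8 HhTtGGnn=8 HhTtGgNn=16 HhTtGgnn=16 HhTtggNn=8 HhTtggnn=8 HhttGGNn=8 HhttGGnn=8 HhttGgNn=16 HhttGgnn=16 HhttggNn=8 Hhttggnn=8
HHTtGGnn hits 8/256; gcd=8; 8÷8/256÷8 = 1/32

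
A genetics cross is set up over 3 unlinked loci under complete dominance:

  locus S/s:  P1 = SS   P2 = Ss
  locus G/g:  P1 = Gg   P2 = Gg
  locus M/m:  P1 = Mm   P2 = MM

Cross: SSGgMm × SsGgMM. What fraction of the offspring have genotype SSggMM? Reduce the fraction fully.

P(SSggMM) = 1/16

SSGgMm gametes: SGM×2, SGm×2, SgM×2, Sgm×2
SsGgMM gametes: SGM×2, SgM×2, sGM×2, sgM×2
SSGgMm×SsGgMM grid (8·8=64): SSGGMM=4 SSGGMm=4 SSGgMM=8 SSGgMm=8 SSggMM=4 SSggMm=4 SsGGMM=4 SsGGMm=4 SsGgMM=8 SsGgMm=8 SsggMM=4 SsggMm=4
SSggMM hits 4/64; gcd=4; 4÷4/64÷4 = 1/16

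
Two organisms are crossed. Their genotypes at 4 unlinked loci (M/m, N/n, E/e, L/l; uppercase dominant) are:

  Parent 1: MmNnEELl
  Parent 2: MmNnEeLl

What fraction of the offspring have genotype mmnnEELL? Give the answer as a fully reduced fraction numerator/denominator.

MmNnEELl gametes: MNEL×2, MNEl×2, MnEL×2, MnEl×2, mNEL×2, mNEl×2, mnEL×2, mnEl×2
MmNnEeLl gametes: MNEL×1, MNEl×1, MNeL×1, MNel×1, MnEL×1, MnEl×1, MneL×1, Mnel×1, mNEL×1, mNEl×1, mNeL×1, mNel×1, mnEL×1, mnEl×1, mneL×1, mnel×1
MmNnEELl×MmNnEeLl grid (16·16=256): MMNNEELL=2 MMNNEELl=4 MMNNEEll=2 MMNNEeLL=2 MMNNEeLl=4 MMNNEell=2 MMNnEELL=4 MMNnEELl=8 MMNnEEll=4 MMNnEeLL=4 MMNnEeLl=8 MMNnEell=4 MMnnEELL=2 MMnnEELl=4 MMnnEEll=2 MMnnEeLL=2 MMnnEeLl=4 MMnnEell=2 MmNNEELL=4 MmNNEELl=8 MmNNEEll=4 MmNNEeLL=4 MmNNEeLl=8 MmNNEell=4 MmNnEELL=8 MmNnEELl=16 MmNnEEll=8 MmNnEeLL=8 MmNnEeLl=16 MmNnEell=8 MmnnEELL=4 MmnnEELl=8 MmnnEEll=4 MmnnEeLL=4 MmnnEeLl=8 MmnnEell=4 mmNNEELL=2 mmNNEELl=4 mmNNEEll=2 mmNNEeLL=2 mmNNEeLl=4 mmNNEell=2 mmNnEELL=4 mmNnEELl=8 mmNnEEll=4 mmNnEeLL=4 mmNnEeLl=8 mmNnEell=4 mmnnEELL=2 mmnnEELl=4 mmnnEEll=2 mmnnEeLL=2 mmnnEeLl=4 mmnnEell=2
mmnnEELL hits 2/256; gcd=2; 2÷2/256÷2 = 1/128

P(mmnnEELL) = 1/128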